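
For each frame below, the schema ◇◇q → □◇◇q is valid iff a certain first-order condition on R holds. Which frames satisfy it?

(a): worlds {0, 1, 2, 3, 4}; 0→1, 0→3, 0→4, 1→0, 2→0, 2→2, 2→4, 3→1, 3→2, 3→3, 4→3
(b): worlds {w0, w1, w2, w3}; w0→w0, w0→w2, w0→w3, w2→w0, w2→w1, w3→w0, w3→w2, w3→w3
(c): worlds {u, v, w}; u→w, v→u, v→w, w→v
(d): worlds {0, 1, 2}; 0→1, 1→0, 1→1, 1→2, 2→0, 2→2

(d)

The schema corresponds to a generalized confluence (Geach) condition: ∀x ∀y ∀z ((xR²y ∧ xRz) → ∃w (y = w ∧ zR²w)).
(a): fails — 0R²0, 0R1 but no w with 0=w and 1R²w.
(b): fails — w0R²w1, w0Rw2 but no w with w1=w and w2R²w.
(c): fails — uR²v, uRw but no t with v=t and wR²t.
(d): satisfies the condition.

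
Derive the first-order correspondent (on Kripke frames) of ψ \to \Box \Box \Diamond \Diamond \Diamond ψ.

\forall x \forall z (x R^2 z \to \exists w (x = w \wedge z R^3 w))

This is a Sahlqvist (Geach-type) schema ◇^0□^0ψ → □^2◇^3ψ.
First-order correspondent: \forall x \forall z (x R^2 z \to \exists w (x = w \wedge z R^3 w)).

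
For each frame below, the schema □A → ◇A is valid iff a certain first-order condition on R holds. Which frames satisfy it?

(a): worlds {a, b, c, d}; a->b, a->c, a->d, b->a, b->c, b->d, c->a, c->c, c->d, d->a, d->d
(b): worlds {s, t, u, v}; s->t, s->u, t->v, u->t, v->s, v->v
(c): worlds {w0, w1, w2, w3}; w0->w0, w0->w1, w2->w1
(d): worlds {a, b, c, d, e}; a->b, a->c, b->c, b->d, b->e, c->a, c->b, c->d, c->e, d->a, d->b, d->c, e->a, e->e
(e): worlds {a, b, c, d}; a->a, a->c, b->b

The schema corresponds to seriality: ∀x ∃y Rxy.
(a): condition met.
(b): condition met.
(c): fails — world w1 has no successor.
(d): condition met.
(e): fails — world c has no successor.
Valid on: (a), (b), (d).

(a), (b), (d)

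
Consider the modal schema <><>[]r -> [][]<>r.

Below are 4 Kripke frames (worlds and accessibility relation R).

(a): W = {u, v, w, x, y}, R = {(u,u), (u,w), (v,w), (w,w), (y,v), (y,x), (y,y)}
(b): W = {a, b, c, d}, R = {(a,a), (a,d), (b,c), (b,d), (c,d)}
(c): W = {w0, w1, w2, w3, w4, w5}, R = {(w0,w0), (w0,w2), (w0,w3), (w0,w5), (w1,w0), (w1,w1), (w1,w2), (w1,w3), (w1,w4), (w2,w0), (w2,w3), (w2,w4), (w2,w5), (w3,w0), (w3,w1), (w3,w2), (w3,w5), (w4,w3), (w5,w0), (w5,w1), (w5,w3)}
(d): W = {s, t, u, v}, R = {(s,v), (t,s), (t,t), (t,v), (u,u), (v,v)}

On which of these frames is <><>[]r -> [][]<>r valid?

(d)

This is the axiom for a generalized confluence (Geach) condition; its first-order frame correspondent is forall x forall y forall z ((x R^2 y & x R^2 z) -> exists w (yRw & zRw)).
(a): fails — yR²v, yR²x but no t with vRt and xRt.
(b): fails — aR²a, aR²d but no w with aRw and dRw.
(c): fails — w0R²w3, w0R²w4 but no w with w3Rw and w4Rw.
(d): satisfies the condition.
Valid on: (d).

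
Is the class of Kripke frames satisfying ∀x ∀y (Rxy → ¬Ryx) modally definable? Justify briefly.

If a class were modally definable it would be closed under surjective bounded morphisms (Goldblatt–Thomason).
The 3-cycle (worlds w0,w1,w2 with w0→w1→w2→w0) is asymmetric. Mapping every world to a single reflexive point • is a surjective bounded morphism, and the reflexive point is not asymmetric (R•• but asymmetry requires ¬R••).
So the class is not modally definable.

Not modally definable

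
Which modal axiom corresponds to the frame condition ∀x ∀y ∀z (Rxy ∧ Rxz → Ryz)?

This is the Euclidean property; the standard corresponding axiom is 5: ◇q → □◇q.
Suppose ◇q→□◇q is valid. Take Rxy, Rxz and set V(q)={y}. Then ◇q at x, so □◇q at x, so ◇q at z, so some w with Rzw has q; w=y, i.e. Rzy. By symmetry of the argument, Ryz.

◇q → □◇q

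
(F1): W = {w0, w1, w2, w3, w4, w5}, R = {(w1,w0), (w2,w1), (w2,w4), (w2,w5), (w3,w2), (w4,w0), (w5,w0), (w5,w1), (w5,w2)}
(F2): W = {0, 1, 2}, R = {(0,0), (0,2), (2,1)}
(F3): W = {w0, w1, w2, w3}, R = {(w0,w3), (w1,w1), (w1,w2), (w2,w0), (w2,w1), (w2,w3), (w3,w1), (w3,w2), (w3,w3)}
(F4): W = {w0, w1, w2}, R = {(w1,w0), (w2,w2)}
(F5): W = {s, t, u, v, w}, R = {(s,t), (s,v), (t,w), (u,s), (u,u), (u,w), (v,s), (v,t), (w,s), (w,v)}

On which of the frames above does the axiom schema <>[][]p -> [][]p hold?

(F4)

The schema corresponds to a generalized confluence (Geach) condition: forall x forall y forall z ((xRy & x R^2 z) -> exists w (y R^2 w & z = w)).
(F1): fails — w2Rw1, w2R²w0 but no w with w1R²w and w0=w.
(F2): fails — 0R2, 0R²0 but no w with 2R²w and 0=w.
(F3): fails — w1Rw2, w1R²w0 but no w with w2R²w and w0=w.
(F4): condition met.
(F5): fails — sRt, sR²t but no w* with tR²w* and t=w*.
Valid on: (F4).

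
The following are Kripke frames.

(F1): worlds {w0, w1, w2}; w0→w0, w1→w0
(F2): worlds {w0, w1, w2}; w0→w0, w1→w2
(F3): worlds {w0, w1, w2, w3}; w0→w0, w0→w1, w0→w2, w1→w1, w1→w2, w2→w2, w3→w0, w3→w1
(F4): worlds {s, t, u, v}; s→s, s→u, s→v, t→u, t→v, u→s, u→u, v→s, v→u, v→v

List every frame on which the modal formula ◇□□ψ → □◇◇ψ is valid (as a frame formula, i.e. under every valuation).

The schema corresponds to a generalized confluence (Geach) condition: ∀x ∀y ∀z ((xRy ∧ xRz) → ∃w (yR²w ∧ zR²w)).
(F1): condition met.
(F2): fails — w1Rw2, w1Rw2 but no w with w2R²w and w2R²w.
(F3): condition met.
(F4): condition met.
Valid on: (F1), (F3), (F4).

(F1), (F3), (F4)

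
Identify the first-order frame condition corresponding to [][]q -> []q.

Suppose □□q→□q is valid. Take Rxy and set V(q)={w : xR²w}. Then □□q at x, so □q at x, so q at y, i.e. ∃z(Rxz∧Rzy).
The converse is a direct semantic check.
So the correspondent is density.

density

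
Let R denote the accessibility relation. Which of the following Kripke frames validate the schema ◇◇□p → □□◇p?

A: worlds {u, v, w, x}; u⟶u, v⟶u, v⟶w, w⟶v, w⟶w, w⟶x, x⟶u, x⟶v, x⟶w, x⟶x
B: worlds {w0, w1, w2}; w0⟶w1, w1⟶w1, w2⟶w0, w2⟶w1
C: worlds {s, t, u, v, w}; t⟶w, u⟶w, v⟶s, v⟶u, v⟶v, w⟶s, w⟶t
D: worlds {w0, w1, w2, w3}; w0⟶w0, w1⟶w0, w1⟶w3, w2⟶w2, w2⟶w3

B

The schema corresponds to a generalized confluence (Geach) condition: ∀x ∀y ∀z ((xR²y ∧ xR²z) → ∃w (yRw ∧ zRw)).
A: fails — vR²u, vR²w but no t with uRt and wRt.
B: ✓.
C: fails — tR²s, tR²s but no w* with sRw* and sRw*.
D: fails — w2R²w2, w2R²w3 but no w with w2Rw and w3Rw.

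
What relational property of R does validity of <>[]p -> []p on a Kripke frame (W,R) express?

Equivalently (dual form): ◇p → □◇p.
Suppose ◇p→□◇p is valid. Take Rxy, Rxz and set V(p)={y}. Then ◇p at x, so □◇p at x, so ◇p at z, so some w with Rzw has p; w=y, i.e. Rzy. By symmetry of the argument, Ryz.

the Euclidean property: forall x forall y forall z (Rxy & Rxz -> Ryz)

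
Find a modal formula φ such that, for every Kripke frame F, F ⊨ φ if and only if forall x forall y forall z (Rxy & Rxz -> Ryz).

The condition is the Euclidean property. The 5 schema ◇s → □◇s defines it.
Suppose ◇s→□◇s is valid. Take Rxy, Rxz and set V(s)={y}. Then ◇s at x, so □◇s at x, so ◇s at z, so some w with Rzw has s; w=y, i.e. Rzy. By symmetry of the argument, Ryz.

◇s → □◇s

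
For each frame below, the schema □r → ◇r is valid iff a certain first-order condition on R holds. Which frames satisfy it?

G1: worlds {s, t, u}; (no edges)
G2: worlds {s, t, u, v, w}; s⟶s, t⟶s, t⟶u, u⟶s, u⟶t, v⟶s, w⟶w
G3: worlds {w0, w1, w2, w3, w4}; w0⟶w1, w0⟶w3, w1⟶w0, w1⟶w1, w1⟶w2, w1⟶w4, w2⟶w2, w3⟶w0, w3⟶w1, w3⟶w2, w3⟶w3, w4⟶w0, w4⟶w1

This is the axiom for seriality; its first-order frame correspondent is ∀x ∃y Rxy.
G1: fails — world s has no successor.
G2: condition met.
G3: condition met.

G2, G3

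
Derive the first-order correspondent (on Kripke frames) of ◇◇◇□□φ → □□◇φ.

This is a Sahlqvist (Geach-type) schema ◇^3□^2φ → □^2◇^1φ.
Minimal-valuation argument: fix x; take any y with xR^3y and any z with xR^2z. Set V(φ) to the set of worlds R-reachable from y in exactly 2 steps. Then □^2φ holds at y, so the antecedent holds at x; validity forces ◇^1φ at z, giving a w with zR^1w and yR^2w.
First-order correspondent: ∀x ∀y ∀z ((xR³y ∧ xR²z) → ∃w (yR²w ∧ zRw)).

∀x ∀y ∀z ((xR³y ∧ xR²z) → ∃w (yR²w ∧ zRw))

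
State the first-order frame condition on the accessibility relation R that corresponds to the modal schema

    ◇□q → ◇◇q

∀x ∀y (xRy → ∃w (yRw ∧ xR²w))

This is a Sahlqvist (Geach-type) schema ◇^1□^1q → □^0◇^2q.
Minimal-valuation argument: fix x; take any y with xR^1y and any z with xR^0z. Set V(q) to the set of worlds R-reachable from y in exactly 1 step. Then □^1q holds at y, so the antecedent holds at x; validity forces ◇^2q at z, giving a w with zR^2w and yR^1w.
First-order correspondent: ∀x ∀y (xRy → ∃w (yRw ∧ xR²w)).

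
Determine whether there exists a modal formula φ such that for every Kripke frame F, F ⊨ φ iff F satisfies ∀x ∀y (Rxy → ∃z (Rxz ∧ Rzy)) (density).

Yes: it is density, defined by the C4 schema □□q → □q.

Yes, by □□q → □q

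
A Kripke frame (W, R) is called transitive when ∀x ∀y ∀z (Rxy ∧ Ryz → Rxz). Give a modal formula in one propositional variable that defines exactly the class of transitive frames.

□r → □□r

The condition is transitivity. The 4 schema □r → □□r defines it.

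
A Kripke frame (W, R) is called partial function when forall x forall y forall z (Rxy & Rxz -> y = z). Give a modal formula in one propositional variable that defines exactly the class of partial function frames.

This is partial functionality; the standard corresponding axiom is CD: ◇ψ → □ψ.
Suppose ◇ψ→□ψ is valid. Take Rxy, Rxz and set V(ψ)={y}. Then ◇ψ at x, so □ψ at x, so ψ at z, i.e. z=y.

◇ψ → □ψ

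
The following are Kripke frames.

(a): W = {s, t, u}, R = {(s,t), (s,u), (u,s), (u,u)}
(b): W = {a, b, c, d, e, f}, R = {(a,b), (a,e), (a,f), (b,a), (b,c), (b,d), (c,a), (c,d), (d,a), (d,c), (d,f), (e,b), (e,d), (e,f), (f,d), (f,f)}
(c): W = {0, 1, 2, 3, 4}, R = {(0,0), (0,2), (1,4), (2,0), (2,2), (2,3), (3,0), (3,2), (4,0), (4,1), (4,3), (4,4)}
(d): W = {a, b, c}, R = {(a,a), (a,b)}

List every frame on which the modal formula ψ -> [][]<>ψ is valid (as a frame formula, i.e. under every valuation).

none

The schema corresponds to a generalized confluence (Geach) condition: forall x forall z (x R^2 z -> exists w (x = w & zRw)).
(a): fails — sR²s but no w with s=w and sRw.
(b): fails — aR²a but no w with a=w and aRw.
(c): fails — 1R²0 but no w with 1=w and 0Rw.
(d): fails — aR²b but no w with a=w and bRw.
Valid on no frame.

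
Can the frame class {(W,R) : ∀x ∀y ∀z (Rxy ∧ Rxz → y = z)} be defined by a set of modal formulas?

Yes, by ◇q → □q

Yes: it is partial functionality, defined by the CD schema ◇q → □q.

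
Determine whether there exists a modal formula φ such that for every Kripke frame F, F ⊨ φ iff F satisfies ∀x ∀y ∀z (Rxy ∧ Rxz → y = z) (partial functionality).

This is a Sahlqvist condition; the CD axiom ◇p → □p defines it.

Yes — defined by ◇p → □p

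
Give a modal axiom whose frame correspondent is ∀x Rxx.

□q → q

This is reflexivity; the standard corresponding axiom is T: □q → q.
Suppose □q→q is valid. At any x set V(q)={w : Rxw}. Then □q holds at x, so q holds at x, i.e. Rxx.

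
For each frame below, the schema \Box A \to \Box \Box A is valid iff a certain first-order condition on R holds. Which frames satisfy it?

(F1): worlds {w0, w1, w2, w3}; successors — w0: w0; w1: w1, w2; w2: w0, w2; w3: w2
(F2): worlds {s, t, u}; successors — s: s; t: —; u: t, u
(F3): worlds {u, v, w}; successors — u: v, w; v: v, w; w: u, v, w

This is the axiom for transitivity; its first-order frame correspondent is \forall x \forall y \forall z (Rxy \wedge Ryz \to Rxz).
(F1): fails — Rw1w2 and Rw2w0 but not Rw1w0.
(F2): holds.
(F3): fails — Ruw and Rwu but not Ruu.

(F2)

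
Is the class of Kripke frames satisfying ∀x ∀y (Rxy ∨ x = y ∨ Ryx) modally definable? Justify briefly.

No

Modal frame validity is preserved under disjoint unions.
Take 4 disjoint single-world reflexive frames: each is trivially connected, but their disjoint union has 4 worlds with no edge between distinct components, so it is not connected.
Hence connectedness of R is not modally definable.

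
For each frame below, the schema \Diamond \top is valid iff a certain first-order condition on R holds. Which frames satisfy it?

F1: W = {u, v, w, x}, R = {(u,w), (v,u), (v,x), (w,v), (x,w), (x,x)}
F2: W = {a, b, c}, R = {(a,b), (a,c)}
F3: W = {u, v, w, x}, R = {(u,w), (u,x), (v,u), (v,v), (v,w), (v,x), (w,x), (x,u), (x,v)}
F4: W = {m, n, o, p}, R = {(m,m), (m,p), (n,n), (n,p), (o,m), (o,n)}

This is the axiom for seriality; its first-order frame correspondent is \forall x \exists y Rxy.
F1: condition met.
F2: fails — world b has no successor.
F3: condition met.
F4: fails — world p has no successor.

F1, F3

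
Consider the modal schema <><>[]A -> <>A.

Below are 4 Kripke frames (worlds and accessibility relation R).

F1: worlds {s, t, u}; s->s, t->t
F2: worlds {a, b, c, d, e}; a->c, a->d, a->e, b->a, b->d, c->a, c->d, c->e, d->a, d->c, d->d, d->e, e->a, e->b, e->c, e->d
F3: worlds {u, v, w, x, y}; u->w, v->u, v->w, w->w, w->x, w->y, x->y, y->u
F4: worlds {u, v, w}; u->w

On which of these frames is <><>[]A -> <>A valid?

F1, F2, F4

Frame correspondent (Sahlqvist): forall x forall y (x R^2 y -> exists w (yRw & xRw)) — i.e. a generalized confluence (Geach) condition.
F1: holds.
F2: holds.
F3: fails — uR²x but no t with xRt and uRt.
F4: holds.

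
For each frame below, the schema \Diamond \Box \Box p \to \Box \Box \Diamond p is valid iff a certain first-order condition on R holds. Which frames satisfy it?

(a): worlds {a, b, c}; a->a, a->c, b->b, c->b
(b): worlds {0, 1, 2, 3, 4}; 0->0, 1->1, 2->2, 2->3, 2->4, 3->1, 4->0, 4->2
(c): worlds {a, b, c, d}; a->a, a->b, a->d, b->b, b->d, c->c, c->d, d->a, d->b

The schema corresponds to a generalized confluence (Geach) condition: \forall x \forall y \forall z ((xRy \wedge x R^2 z) \to \exists w (y R^2 w \wedge zRw)).
(a): fails — aRc, aR²a but no w with cR²w and aRw.
(b): fails — 2R3, 2R²0 but no w with 3R²w and 0Rw.
(c): ✓.

(c)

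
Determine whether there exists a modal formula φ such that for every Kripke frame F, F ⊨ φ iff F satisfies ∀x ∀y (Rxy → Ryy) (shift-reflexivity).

Yes: it is shift-reflexivity, defined by the T□ schema □(□p → p).

Yes, by □(□p → p)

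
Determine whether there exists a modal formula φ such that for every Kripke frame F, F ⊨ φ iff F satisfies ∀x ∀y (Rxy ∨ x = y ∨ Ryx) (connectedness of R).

Any modally definable frame class is closed under disjoint unions.
Take 4 disjoint single-world reflexive frames: each is trivially connected, but their disjoint union has 4 worlds with no edge between distinct components, so it is not connected.
So the class is not modally definable.

No — not modally definable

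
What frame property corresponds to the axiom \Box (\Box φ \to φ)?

Suppose □(□φ→φ) is valid. Take Rxy and set V(φ)={w : Ryw}. Then at y, □φ holds; since □(□φ→φ) at x, □φ→φ at y, so φ at y, i.e. Ryy.

shift-reflexivity: \forall x \forall y (Rxy \to Ryy)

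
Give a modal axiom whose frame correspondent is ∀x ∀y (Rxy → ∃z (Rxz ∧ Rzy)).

This is density; the standard corresponding axiom is C4: □□r → □r.
Suppose □□r→□r is valid. Take Rxy and set V(r)={w : xR²w}. Then □□r at x, so □r at x, so r at y, i.e. ∃z(Rxz∧Rzy).

□□r → □r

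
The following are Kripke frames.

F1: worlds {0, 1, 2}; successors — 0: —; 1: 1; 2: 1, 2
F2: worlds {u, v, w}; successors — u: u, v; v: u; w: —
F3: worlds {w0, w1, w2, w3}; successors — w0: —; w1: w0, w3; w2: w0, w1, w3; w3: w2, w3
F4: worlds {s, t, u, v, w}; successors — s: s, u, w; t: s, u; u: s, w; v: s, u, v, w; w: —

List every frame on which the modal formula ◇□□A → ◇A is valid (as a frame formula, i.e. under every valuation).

Frame correspondent (Sahlqvist): ∀x ∀y (xRy → ∃w (yR²w ∧ xRw)) — i.e. a generalized confluence (Geach) condition.
F1: condition met.
F2: condition met.
F3: fails — w1Rw0 but no w with w0R²w and w1Rw.
F4: fails — sRw but no w* with wR²w* and sRw*.
Valid on: F1, F2.

F1, F2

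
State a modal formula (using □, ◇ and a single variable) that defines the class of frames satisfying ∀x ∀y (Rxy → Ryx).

s → □◇s

This is symmetry; the standard corresponding axiom is B: s → □◇s.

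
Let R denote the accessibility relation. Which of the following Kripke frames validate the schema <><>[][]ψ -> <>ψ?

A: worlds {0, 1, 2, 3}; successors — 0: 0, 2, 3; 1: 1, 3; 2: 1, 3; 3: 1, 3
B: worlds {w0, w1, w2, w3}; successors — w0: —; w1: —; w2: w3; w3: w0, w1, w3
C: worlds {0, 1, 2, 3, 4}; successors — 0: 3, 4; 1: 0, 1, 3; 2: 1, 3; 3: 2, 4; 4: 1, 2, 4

The schema corresponds to a generalized confluence (Geach) condition: forall x forall y (x R^2 y -> exists w (y R^2 w & xRw)).
A: holds.
B: fails — w2R²w0 but no w with w0R²w and w2Rw.
C: holds.
Valid on: A, C.

A, C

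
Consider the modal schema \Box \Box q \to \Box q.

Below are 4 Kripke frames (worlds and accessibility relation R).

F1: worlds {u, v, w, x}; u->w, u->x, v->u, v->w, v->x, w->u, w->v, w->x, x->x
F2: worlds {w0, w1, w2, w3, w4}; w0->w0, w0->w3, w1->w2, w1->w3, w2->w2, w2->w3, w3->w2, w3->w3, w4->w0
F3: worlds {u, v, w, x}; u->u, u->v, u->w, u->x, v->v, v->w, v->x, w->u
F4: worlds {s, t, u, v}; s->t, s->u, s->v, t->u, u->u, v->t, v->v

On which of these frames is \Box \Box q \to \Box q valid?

F2, F3, F4

This is the axiom for density; its first-order frame correspondent is \forall x \forall y (Rxy \to \exists z (Rxz \wedge Rzy)).
F1: fails — Ruw but no z with Ruz and Rzw.
F2: satisfies the condition.
F3: satisfies the condition.
F4: satisfies the condition.
Valid on: F2, F3, F4.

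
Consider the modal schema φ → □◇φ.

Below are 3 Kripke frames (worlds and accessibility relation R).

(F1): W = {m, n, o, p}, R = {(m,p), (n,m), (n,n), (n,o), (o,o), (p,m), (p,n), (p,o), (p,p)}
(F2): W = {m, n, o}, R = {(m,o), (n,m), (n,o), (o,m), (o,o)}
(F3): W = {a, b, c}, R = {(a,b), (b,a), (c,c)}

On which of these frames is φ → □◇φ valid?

(F3)

This is the axiom for symmetry; its first-order frame correspondent is ∀x ∀y (Rxy → Ryx).
(F1): fails — Rpn but not Rnp.
(F2): fails — Rno but not Ron.
(F3): ✓.
Valid on: (F3).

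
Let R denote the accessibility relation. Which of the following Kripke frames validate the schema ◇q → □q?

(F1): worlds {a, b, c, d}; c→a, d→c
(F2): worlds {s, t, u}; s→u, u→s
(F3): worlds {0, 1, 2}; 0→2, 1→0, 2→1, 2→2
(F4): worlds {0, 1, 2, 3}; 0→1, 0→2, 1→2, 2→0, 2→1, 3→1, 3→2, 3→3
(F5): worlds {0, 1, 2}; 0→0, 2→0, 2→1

(F1), (F2)

Frame correspondent (Sahlqvist): ∀x ∀y ∀z (Rxy ∧ Rxz → y = z) — i.e. partial functionality.
(F1): ✓.
(F2): ✓.
(F3): fails — 2 sees both 1 and 2.
(F4): fails — 0 sees both 1 and 2.
(F5): fails — 2 sees both 0 and 1.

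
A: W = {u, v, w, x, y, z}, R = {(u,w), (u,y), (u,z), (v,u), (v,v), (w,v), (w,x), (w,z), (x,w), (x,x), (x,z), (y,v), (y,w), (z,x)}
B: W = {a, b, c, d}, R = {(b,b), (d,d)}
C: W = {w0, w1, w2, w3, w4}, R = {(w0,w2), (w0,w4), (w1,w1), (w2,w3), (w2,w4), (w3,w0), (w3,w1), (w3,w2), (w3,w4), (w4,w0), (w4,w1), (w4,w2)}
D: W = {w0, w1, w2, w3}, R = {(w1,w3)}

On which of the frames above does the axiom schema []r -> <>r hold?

This is the axiom for seriality; its first-order frame correspondent is forall x exists y Rxy.
A: holds.
B: fails — world a has no successor.
C: holds.
D: fails — world w0 has no successor.

A, C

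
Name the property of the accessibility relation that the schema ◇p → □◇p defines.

the Euclidean property: ∀x ∀y ∀z (Rxy ∧ Rxz → Ryz)

Suppose ◇p→□◇p is valid. Take Rxy, Rxz and set V(p)={y}. Then ◇p at x, so □◇p at x, so ◇p at z, so some w with Rzw has p; w=y, i.e. Rzy. By symmetry of the argument, Ryz.
The converse is a direct semantic check.
Frame condition: ∀x ∀y ∀z (Rxy ∧ Rxz → Ryz).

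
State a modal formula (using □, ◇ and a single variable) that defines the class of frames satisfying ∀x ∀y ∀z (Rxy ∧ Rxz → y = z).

A defining formula is ◇s → □s (the CD axiom).
Suppose ◇s→□s is valid. Take Rxy, Rxz and set V(s)={y}. Then ◇s at x, so □s at x, so s at z, i.e. z=y.

◇s → □s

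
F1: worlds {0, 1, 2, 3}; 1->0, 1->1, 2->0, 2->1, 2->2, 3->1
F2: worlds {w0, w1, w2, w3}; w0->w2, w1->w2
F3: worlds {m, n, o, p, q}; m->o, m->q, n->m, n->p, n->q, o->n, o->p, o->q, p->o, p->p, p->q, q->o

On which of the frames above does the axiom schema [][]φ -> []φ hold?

F1

The schema corresponds to density: forall x forall y (Rxy -> exists z (Rxz & Rzy)).
F1: ✓.
F2: fails — Rw1w2 but no z with Rw1z and Rzw2.
F3: fails — Ron but no z with Roz and Rzn.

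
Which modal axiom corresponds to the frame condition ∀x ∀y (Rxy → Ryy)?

□(□s → s)

The condition is shift-reflexivity. The T□ schema □(□s → s) defines it.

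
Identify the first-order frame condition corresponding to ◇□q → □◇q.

Suppose ◇□q→□◇q is valid. Take Rxy, Rxz and set V(q)={w : Ryw}. Then □q at y so ◇□q at x, so □◇q at x, so ◇q at z, giving w with Rzw and Ryw.
Conversely, on a frame with convergence the schema holds at every world under every valuation.
Frame condition: ∀x ∀y ∀z (Rxy ∧ Rxz → ∃w (Ryw ∧ Rzw)).

convergence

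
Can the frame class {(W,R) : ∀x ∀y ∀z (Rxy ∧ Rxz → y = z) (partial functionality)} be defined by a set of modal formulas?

This is a Sahlqvist condition; the CD axiom ◇p → □p defines it.
Suppose ◇p→□p is valid. Take Rxy, Rxz and set V(p)={y}. Then ◇p at x, so □p at x, so p at z, i.e. z=y.

Yes — defined by ◇p → □p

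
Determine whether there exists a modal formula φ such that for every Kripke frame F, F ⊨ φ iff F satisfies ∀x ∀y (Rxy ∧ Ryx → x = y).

Any modally definable frame class is closed under surjective bounded morphisms.
The 4-cycle (worlds a,b,c,d with a→b→c→d→a) is antisymmetric. Sending even-indexed worlds to • and odd-indexed worlds to ∘ is a surjective bounded morphism onto the two-world frame with •↔∘, which is not antisymmetric.
Hence antisymmetry is not modally definable.

No — not modally definable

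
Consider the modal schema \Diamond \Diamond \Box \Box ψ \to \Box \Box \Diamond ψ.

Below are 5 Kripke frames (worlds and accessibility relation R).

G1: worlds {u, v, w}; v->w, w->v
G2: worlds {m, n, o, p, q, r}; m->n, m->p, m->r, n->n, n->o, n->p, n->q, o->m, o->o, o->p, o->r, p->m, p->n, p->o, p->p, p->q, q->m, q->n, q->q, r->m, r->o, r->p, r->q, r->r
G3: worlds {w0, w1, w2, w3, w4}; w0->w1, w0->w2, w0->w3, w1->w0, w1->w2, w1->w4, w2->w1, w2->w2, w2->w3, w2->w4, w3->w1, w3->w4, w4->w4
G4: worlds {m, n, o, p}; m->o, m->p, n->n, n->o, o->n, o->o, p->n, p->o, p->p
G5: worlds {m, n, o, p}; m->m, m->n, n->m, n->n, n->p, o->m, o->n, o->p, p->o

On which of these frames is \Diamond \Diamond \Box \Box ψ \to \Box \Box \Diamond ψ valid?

The schema corresponds to a generalized confluence (Geach) condition: \forall x \forall y \forall z ((x R^2 y \wedge x R^2 z) \to \exists w (y R^2 w \wedge zRw)).
G1: fails — vR²v, vR²v but no t with vR²t and vRt.
G2: satisfies the condition.
G3: fails — w0R²w4, w0R²w0 but no w with w4R²w and w0Rw.
G4: satisfies the condition.
G5: fails — mR²m, mR²p but no w with mR²w and pRw.
Valid on: G2, G4.

G2, G4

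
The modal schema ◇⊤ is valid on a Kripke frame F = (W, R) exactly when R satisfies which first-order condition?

◇⊤ holds at w iff w has a successor, so frame-validity of ◇⊤ is exactly seriality. Equivalently via □q → ◇q:
Suppose □q→◇q is valid. At any x set V(q)=W. Then □q at x, so ◇q at x, so x has a successor.
The converse is a direct semantic check.
Frame condition: ∀x ∃y Rxy.

Seriality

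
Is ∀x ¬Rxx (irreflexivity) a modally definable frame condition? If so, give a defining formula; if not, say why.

Not definable by any modal formula

If a class were modally definable it would be closed under surjective bounded morphisms (Goldblatt–Thomason).
The 5-cycle (worlds s,t,u,v,w with s→t→u→v→w→s) is irreflexive, and the map sending every world to a single reflexive point • is a surjective bounded morphism (forth: every edge maps to (•,•); back: every world has a successor). So any modal formula valid on the 5-cycle is also valid on the reflexive point, which is not irreflexive.
So the class is not modally definable.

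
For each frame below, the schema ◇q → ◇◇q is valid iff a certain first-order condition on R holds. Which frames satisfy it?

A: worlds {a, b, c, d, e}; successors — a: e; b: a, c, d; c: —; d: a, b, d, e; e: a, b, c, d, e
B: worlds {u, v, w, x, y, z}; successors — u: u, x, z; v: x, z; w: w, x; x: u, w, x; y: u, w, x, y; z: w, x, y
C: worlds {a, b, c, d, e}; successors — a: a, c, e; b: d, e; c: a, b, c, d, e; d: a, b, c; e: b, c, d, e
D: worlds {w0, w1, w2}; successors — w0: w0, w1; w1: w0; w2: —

C, D

Frame correspondent (Sahlqvist): ∀x ∀y (xRy → ∃w (y = w ∧ xR²w)) — i.e. a generalized confluence (Geach) condition.
A: fails — bRc but no w with c=w and bR²w.
B: fails — vRz but no t with z=t and vR²t.
C: satisfies the condition.
D: satisfies the condition.
Valid on: C, D.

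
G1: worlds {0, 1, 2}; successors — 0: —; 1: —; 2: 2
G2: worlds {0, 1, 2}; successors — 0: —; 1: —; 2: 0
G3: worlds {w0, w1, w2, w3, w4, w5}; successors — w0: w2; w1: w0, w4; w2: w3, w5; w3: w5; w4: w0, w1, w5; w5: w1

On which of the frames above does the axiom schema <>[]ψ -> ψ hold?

This is the axiom for symmetry; its first-order frame correspondent is forall x forall y (Rxy -> Ryx).
G1: satisfies the condition.
G2: fails — R20 but not R02.
G3: fails — Rw1w0 but not Rw0w1.
Valid on: G1.

G1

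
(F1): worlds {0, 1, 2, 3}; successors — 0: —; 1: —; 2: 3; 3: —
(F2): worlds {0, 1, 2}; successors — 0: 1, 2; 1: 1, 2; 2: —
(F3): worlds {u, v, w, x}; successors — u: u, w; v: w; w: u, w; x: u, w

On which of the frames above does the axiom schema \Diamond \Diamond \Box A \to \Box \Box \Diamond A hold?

This is the axiom for a generalized confluence (Geach) condition; its first-order frame correspondent is \forall x \forall y \forall z ((x R^2 y \wedge x R^2 z) \to \exists w (yRw \wedge zRw)).
(F1): satisfies the condition.
(F2): fails — 0R²1, 0R²2 but no w with 1Rw and 2Rw.
(F3): satisfies the condition.
Valid on: (F1), (F3).

(F1), (F3)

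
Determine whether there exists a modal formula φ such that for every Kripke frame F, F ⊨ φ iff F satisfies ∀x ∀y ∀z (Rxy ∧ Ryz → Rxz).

Definable; □r → □□r defines it

Yes: it is transitivity, defined by the 4 schema □r → □□r.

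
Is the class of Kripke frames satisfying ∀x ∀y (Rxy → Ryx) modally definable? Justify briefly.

Yes: it is symmetry, defined by the B schema r → □◇r.
Suppose r→□◇r is valid. Take Rxy and set V(r)={x}. Then r at x, so □◇r at x, so ◇r at y, so some z with Ryz has r; z=x, i.e. Ryx.

Yes, by r → □◇r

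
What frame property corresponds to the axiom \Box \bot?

□⊥ is valid iff no world has any successor (otherwise □⊥ fails at any world with one).
Conversely, any frame satisfying \forall x \forall y \neg Rxy validates the schema.
Frame condition: \forall x \forall y \neg Rxy.

Emptiness of R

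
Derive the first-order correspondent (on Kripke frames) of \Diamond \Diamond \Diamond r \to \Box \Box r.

\forall x \forall y \forall z ((x R^3 y \wedge x R^2 z) \to \exists w (y = w \wedge z = w))

This is a Sahlqvist (Geach-type) schema ◇^3□^0r → □^2◇^0r.
Minimal-valuation argument: fix x; take any y with xR^3y and any z with xR^2z. Set V(r) to the set of worlds R-reachable from y in exactly 0 steps. Then □^0r holds at y, so the antecedent holds at x; validity forces ◇^0r at z, giving a w with zR^0w and yR^0w.
First-order correspondent: \forall x \forall y \forall z ((x R^3 y \wedge x R^2 z) \to \exists w (y = w \wedge z = w)).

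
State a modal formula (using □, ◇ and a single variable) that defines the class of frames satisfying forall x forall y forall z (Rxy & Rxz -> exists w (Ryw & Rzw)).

This is convergence; the standard corresponding axiom is .2: ◇□s → □◇s.

◇□s → □◇s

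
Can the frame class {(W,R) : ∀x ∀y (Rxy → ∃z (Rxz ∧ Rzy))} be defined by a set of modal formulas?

Yes: it is density, defined by the C4 schema □□q → □q.
Suppose □□q→□q is valid. Take Rxy and set V(q)={w : xR²w}. Then □□q at x, so □q at x, so q at y, i.e. ∃z(Rxz∧Rzy).

Yes, by □□q → □q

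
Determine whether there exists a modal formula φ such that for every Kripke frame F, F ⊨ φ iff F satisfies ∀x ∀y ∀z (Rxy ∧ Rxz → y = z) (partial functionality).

Yes, by ◇p → □p

Yes: it is partial functionality, defined by the CD schema ◇p → □p.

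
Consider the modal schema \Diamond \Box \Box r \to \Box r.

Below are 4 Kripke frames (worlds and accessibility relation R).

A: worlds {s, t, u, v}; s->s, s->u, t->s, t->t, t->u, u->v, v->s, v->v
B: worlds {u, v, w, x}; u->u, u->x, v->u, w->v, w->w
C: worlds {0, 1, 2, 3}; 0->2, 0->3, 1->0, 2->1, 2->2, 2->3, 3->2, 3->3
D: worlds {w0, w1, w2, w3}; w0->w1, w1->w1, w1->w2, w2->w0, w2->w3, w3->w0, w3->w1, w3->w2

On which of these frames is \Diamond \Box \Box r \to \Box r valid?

none

The schema corresponds to a generalized confluence (Geach) condition: \forall x \forall y \forall z ((xRy \wedge xRz) \to \exists w (y R^2 w \wedge z = w)).
A: fails — sRu, sRu but no w with uR²w and u=w.
B: fails — uRx, uRu but no t with xR²t and u=t.
C: fails — 1R0, 1R0 but no w with 0R²w and 0=w.
D: fails — w2Rw0, w2Rw0 but no w with w0R²w and w0=w.
Valid on no frame.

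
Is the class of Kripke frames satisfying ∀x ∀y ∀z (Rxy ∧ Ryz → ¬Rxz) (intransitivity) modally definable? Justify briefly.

Not modally definable

Modal frame validity is preserved under surjective bounded morphisms.
The 3-cycle (worlds 0,1,2 with 0→1→2→0) is intransitive. Mapping every world to a single reflexive point • is a surjective bounded morphism; the reflexive point is not intransitive (R••∧R•• but R••).
So the class is not modally definable.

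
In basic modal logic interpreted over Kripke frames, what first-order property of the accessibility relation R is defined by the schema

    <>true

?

seriality: forall x exists y Rxy

◇⊤ holds at w iff w has a successor, so frame-validity of ◇⊤ is exactly seriality. Equivalently via □r → ◇r:
Suppose □r→◇r is valid. At any x set V(r)=W. Then □r at x, so ◇r at x, so x has a successor.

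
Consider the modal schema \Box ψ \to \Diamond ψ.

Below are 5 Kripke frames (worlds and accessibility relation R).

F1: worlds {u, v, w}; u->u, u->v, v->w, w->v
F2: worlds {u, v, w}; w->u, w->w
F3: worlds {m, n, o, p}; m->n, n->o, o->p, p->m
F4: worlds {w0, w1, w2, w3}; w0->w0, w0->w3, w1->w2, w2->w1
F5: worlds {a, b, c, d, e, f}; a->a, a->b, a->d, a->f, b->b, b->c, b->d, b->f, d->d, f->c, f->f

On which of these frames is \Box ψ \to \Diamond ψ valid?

F1, F3

This is the axiom for seriality; its first-order frame correspondent is \forall x \exists y Rxy.
F1: satisfies the condition.
F2: fails — world u has no successor.
F3: satisfies the condition.
F4: fails — world w3 has no successor.
F5: fails — world c has no successor.
Valid on: F1, F3.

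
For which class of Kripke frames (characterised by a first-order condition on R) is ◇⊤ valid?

seriality

◇⊤ holds at w iff w has a successor, so frame-validity of ◇⊤ is exactly seriality. Equivalently via □p → ◇p:
Suppose □p→◇p is valid. At any x set V(p)=W. Then □p at x, so ◇p at x, so x has a successor.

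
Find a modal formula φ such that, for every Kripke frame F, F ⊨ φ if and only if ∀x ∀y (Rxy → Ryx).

r → □◇r

This is symmetry; the standard corresponding axiom is B: r → □◇r.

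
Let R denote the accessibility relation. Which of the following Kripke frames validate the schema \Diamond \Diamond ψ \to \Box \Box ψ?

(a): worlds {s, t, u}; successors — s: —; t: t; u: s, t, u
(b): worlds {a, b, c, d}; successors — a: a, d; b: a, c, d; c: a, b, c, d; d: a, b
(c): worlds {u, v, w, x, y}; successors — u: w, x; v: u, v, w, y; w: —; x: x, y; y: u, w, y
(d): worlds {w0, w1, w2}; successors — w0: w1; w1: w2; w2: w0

This is the axiom for a generalized confluence (Geach) condition; its first-order frame correspondent is \forall x \forall y \forall z ((x R^2 y \wedge x R^2 z) \to \exists w (y = w \wedge z = w)).
(a): fails — uR²s, uR²t but s ≠ t.
(b): fails — aR²a, aR²b but a ≠ b.
(c): fails — uR²x, uR²y but x ≠ y.
(d): satisfies the condition.

(d)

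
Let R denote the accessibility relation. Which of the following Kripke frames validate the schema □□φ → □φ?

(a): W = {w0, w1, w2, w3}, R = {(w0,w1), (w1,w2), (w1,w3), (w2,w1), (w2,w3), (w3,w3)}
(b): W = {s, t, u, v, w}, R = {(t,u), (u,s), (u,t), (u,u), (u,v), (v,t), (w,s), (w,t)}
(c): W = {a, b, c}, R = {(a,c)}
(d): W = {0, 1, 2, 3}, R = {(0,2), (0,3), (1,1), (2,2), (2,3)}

(d)

Frame correspondent (Sahlqvist): ∀x ∀y (Rxy → ∃z (Rxz ∧ Rzy)) — i.e. density.
(a): fails — Rw1w2 but no z with Rw1z and Rzw2.
(b): fails — Rwt but no z with Rwz and Rzt.
(c): fails — Rac but no z with Raz and Rzc.
(d): ✓.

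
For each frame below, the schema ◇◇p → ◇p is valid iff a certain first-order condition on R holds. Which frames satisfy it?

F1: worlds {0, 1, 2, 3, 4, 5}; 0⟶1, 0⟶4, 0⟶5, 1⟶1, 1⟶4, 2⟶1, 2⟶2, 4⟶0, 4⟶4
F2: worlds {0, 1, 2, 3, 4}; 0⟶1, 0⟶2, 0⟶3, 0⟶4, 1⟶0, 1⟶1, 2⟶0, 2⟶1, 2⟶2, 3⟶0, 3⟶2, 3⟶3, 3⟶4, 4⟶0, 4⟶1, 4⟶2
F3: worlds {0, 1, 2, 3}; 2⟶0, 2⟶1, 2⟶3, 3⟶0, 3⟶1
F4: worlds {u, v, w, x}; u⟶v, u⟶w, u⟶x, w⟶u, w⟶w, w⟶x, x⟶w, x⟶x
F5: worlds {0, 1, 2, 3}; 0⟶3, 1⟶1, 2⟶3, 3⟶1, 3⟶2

Frame correspondent (Sahlqvist): ∀x ∀y ∀z (Rxy ∧ Ryz → Rxz) — i.e. transitivity.
F1: fails — R04 and R40 but not R00.
F2: fails — R10 and R02 but not R12.
F3: ✓.
F4: fails — Rxw and Rwu but not Rxu.
F5: fails — R32 and R23 but not R33.
Valid on: F3.

F3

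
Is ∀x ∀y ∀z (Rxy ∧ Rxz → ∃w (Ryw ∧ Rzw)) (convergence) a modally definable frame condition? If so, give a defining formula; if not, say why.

Definable; ◇□p → □◇p defines it

The condition is convergence. A defining modal formula is ◇□p → □◇p.
Suppose ◇□p→□◇p is valid. Take Rxy, Rxz and set V(p)={w : Ryw}. Then □p at y so ◇□p at x, so □◇p at x, so ◇p at z, giving w with Rzw and Ryw.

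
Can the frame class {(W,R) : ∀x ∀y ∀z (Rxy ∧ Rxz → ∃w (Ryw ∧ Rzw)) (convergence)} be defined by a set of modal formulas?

Definable; ◇□r → □◇r defines it

Yes: it is convergence, defined by the .2 schema ◇□r → □◇r.
Suppose ◇□r→□◇r is valid. Take Rxy, Rxz and set V(r)={w : Ryw}. Then □r at y so ◇□r at x, so □◇r at x, so ◇r at z, giving w with Rzw and Ryw.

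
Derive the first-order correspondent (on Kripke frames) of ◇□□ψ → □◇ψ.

∀x ∀y ∀z ((xRy ∧ xRz) → ∃w (yR²w ∧ zRw))

This is a Sahlqvist (Geach-type) schema ◇^1□^2ψ → □^1◇^1ψ.
Minimal-valuation argument: fix x; take any y with xR^1y and any z with xR^1z. Set V(ψ) to the set of worlds R-reachable from y in exactly 2 steps. Then □^2ψ holds at y, so the antecedent holds at x; validity forces ◇^1ψ at z, giving a w with zR^1w and yR^2w.
First-order correspondent: ∀x ∀y ∀z ((xRy ∧ xRz) → ∃w (yR²w ∧ zRw)).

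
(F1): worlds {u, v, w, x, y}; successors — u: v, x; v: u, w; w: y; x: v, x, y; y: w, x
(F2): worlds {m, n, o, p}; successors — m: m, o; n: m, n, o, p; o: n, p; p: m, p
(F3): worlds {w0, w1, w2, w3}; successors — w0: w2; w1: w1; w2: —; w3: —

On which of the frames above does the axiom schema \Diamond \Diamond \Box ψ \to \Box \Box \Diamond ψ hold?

This is the axiom for a generalized confluence (Geach) condition; its first-order frame correspondent is \forall x \forall y \forall z ((x R^2 y \wedge x R^2 z) \to \exists w (yRw \wedge zRw)).
(F1): fails — uR²u, uR²v but no t with uRt and vRt.
(F2): fails — mR²m, mR²o but no w with mRw and oRw.
(F3): ✓.
Valid on: (F3).

(F3)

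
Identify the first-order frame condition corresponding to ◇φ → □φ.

Suppose ◇φ→□φ is valid. Take Rxy, Rxz and set V(φ)={y}. Then ◇φ at x, so □φ at x, so φ at z, i.e. z=y.

partial functionality: ∀x ∀y ∀z (Rxy ∧ Rxz → y = z)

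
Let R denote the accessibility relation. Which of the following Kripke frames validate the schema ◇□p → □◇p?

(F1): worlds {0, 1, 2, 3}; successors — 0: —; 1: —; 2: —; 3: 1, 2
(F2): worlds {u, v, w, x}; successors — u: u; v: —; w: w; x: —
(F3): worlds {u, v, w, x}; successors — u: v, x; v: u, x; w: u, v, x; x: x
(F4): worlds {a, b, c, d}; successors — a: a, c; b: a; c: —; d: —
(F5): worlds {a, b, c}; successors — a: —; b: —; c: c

(F2), (F3), (F5)

The schema corresponds to convergence: ∀x ∀y ∀z (Rxy ∧ Rxz → ∃w (Ryw ∧ Rzw)).
(F1): fails — R32 and R32 but 2 and 2 have no common successor.
(F2): satisfies the condition.
(F3): satisfies the condition.
(F4): fails — Raa and Rac but a and c have no common successor.
(F5): satisfies the condition.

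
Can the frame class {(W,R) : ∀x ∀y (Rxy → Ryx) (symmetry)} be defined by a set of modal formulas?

Yes, by r → □◇r

Yes: it is symmetry, defined by the B schema r → □◇r.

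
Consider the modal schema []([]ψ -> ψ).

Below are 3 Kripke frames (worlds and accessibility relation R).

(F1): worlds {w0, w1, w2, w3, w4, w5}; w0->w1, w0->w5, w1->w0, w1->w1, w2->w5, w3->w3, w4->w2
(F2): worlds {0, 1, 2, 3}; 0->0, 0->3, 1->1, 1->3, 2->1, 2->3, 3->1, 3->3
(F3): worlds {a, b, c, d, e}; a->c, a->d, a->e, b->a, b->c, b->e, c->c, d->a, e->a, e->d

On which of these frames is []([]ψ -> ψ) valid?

(F2)

The schema corresponds to shift-reflexivity: forall x forall y (Rxy -> Ryy).
(F1): fails — Rw1w0 but not Rw0w0.
(F2): satisfies the condition.
(F3): fails — Rea but not Raa.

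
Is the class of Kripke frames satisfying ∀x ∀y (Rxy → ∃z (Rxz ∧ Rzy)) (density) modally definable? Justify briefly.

Yes — defined by □□r → □r

The condition is density. A defining modal formula is □□r → □r.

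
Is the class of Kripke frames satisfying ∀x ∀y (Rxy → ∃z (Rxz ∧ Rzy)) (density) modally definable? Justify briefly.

Yes, by □□q → □q

Yes: it is density, defined by the C4 schema □□q → □q.
Suppose □□q→□q is valid. Take Rxy and set V(q)={w : xR²w}. Then □□q at x, so □q at x, so q at y, i.e. ∃z(Rxz∧Rzy).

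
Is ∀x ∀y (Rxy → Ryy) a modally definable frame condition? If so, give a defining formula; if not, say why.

Definable; □(□q → q) defines it

Yes: it is shift-reflexivity, defined by the T□ schema □(□q → q).
Suppose □(□q→q) is valid. Take Rxy and set V(q)={w : Ryw}. Then at y, □q holds; since □(□q→q) at x, □q→q at y, so q at y, i.e. Ryy.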